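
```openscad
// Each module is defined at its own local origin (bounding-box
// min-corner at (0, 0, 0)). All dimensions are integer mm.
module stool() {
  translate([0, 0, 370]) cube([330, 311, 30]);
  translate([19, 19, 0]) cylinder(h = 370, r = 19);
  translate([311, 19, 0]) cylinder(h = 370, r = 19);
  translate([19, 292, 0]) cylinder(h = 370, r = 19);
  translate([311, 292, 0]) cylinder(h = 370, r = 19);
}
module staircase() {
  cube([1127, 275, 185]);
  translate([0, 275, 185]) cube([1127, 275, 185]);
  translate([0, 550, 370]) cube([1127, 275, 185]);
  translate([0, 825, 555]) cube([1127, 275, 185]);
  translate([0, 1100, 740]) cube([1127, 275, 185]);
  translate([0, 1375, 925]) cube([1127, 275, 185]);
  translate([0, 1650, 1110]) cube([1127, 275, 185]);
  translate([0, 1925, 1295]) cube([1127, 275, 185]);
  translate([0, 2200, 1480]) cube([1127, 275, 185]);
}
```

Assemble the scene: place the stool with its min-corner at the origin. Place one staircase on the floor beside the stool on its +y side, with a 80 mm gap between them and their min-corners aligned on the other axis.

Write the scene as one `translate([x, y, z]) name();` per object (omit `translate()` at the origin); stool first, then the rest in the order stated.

stool();
translate([0, 391, 0]) staircase();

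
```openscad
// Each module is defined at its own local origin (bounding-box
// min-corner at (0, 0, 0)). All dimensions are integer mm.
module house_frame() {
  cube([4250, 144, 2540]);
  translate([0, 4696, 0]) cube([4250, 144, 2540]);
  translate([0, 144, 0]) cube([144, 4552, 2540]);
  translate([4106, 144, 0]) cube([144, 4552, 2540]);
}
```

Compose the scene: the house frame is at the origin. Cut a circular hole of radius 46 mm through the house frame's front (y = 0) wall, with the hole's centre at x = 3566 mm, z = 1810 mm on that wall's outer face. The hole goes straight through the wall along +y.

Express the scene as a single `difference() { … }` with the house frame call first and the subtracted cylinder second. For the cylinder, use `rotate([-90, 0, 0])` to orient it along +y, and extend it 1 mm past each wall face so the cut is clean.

difference() {
  house_frame();
  translate([3566, -1, 1810]) rotate([-90, 0, 0]) cylinder(h = 146, r = 46);
}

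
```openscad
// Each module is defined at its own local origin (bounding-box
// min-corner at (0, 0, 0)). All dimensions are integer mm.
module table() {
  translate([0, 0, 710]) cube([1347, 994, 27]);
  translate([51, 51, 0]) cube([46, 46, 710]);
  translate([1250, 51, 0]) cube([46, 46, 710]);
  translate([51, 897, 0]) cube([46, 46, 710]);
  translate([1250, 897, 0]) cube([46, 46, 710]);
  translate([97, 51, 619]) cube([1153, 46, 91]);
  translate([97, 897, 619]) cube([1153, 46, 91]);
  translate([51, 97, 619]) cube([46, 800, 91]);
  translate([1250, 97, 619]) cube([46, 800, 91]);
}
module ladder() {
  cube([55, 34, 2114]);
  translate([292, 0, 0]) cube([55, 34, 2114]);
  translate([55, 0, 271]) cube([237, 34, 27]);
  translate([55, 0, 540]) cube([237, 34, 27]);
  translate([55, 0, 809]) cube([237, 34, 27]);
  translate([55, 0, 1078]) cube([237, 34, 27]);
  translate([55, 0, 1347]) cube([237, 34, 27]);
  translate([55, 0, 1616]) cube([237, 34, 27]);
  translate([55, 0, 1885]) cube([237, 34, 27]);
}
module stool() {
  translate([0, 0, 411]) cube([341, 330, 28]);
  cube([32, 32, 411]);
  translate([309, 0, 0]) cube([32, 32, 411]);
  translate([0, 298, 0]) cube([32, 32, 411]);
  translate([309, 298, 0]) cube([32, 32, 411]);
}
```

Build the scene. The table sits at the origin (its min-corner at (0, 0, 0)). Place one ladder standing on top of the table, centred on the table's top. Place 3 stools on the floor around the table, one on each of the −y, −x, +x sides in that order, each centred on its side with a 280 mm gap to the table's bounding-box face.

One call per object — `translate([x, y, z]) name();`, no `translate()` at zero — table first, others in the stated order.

table();
translate([500, 480, 737]) ladder();
translate([503, -610, 0]) stool();
translate([-621, 332, 0]) stool();
translate([1627, 332, 0]) stool();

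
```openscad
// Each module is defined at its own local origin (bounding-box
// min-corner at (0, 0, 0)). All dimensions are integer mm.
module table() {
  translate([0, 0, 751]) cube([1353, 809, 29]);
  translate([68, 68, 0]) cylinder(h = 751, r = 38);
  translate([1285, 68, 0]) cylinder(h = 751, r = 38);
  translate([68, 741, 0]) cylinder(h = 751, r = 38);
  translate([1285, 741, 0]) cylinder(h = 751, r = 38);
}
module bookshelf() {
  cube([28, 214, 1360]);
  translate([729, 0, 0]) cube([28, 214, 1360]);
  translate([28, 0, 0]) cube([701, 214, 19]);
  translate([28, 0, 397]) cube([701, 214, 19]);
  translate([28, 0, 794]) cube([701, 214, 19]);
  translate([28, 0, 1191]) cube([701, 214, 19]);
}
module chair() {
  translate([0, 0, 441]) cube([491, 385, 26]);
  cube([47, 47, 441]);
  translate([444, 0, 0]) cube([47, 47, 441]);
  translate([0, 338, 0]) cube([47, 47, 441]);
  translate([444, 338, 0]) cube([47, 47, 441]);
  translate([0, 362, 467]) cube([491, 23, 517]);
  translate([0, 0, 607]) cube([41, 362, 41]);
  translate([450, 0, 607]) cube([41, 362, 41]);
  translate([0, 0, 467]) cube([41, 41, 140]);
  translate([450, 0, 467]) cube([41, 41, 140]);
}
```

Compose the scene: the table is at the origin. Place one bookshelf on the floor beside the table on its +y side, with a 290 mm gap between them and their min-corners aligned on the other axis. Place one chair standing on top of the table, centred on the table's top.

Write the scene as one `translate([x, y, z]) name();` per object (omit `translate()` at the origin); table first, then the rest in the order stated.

table();
translate([0, 1099, 0]) bookshelf();
translate([431, 212, 780]) chair();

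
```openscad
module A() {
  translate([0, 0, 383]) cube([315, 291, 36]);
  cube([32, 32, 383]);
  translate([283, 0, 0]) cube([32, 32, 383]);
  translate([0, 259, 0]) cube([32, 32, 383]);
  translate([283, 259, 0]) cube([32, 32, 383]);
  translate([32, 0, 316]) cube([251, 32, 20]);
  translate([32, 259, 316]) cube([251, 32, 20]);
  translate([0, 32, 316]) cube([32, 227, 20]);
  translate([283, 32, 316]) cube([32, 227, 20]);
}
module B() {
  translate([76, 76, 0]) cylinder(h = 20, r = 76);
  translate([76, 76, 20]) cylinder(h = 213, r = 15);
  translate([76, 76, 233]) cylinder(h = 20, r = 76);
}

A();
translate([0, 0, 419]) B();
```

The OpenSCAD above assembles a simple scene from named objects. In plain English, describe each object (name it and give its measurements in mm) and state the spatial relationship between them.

A is a four-legged stool. The seat is a 315×291×36 mm slab whose top surface is at z = 419 mm; four square legs, each 32×32 mm in cross-section, run from the floor (z = 0) to the underside of the seat, each flush with a corner of the seat. Four stretchers, 32 mm wide and 20 mm tall, connect adjacent legs with their undersides at z = 316 mm, each running between the inner faces of the legs it joins and aligned with the legs' outer faces on the other axis.

B is a spool: two coaxial disc flanges of radius 76 mm and thickness 20 mm, joined by a core cylinder of radius 15 mm and height 213 mm. The lower flange rests on z = 0 and the three cylinders share a vertical axis.

The spool is on top of the stool.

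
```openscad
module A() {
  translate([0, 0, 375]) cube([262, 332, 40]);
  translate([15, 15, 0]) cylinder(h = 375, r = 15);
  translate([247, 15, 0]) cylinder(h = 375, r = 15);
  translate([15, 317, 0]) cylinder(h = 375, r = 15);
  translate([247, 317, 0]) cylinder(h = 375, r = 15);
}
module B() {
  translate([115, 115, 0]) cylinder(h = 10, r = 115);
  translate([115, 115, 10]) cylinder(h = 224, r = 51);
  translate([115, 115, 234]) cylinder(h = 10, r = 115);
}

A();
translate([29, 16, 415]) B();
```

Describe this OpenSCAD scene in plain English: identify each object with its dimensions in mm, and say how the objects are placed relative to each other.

A is a four-legged stool. The seat is a 262×332×40 mm slab whose top surface is at z = 415 mm; four round legs, each 30 mm in diameter, run from the floor (z = 0) to the underside of the seat, each leg's axis is inset half a diameter from the nearest pair of seat edges (so the leg's bounding box is flush with the corner).

B is a spool: two coaxial disc flanges of radius 115 mm and thickness 10 mm, joined by a core cylinder of radius 51 mm and height 224 mm. The lower flange rests on z = 0 and the three cylinders share a vertical axis.

The spool is on top of the stool.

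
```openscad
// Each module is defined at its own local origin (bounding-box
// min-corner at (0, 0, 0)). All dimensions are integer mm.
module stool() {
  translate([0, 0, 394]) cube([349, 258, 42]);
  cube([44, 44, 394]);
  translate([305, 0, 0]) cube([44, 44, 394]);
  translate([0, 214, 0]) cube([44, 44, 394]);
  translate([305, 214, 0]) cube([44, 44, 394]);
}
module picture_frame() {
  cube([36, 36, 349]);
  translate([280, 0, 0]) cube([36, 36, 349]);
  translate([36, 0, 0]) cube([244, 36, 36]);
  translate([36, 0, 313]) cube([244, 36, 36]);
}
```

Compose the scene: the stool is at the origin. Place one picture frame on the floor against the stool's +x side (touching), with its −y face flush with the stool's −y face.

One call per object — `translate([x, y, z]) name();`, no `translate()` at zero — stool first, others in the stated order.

stool();
translate([349, 0, 0]) picture_frame();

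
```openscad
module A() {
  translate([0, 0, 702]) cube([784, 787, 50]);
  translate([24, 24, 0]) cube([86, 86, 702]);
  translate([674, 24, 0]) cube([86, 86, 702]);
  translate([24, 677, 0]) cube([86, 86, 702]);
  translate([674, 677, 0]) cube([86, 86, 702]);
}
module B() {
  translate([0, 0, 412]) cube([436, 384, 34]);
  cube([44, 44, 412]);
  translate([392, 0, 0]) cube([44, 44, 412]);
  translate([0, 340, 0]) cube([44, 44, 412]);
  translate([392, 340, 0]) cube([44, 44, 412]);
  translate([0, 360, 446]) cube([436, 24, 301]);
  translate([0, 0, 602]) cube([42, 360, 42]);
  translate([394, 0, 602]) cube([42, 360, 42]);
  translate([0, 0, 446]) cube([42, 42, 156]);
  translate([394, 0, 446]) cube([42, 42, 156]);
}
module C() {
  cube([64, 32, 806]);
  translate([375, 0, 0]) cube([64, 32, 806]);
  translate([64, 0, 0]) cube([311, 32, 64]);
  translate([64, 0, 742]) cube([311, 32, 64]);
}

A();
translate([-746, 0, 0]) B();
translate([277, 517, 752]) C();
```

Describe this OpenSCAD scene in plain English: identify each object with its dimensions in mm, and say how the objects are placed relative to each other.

A is a table: top 784 mm (x) × 787 mm (y), 50 mm thick, upper face at z = 752 mm, on four 86×86 mm square legs, each inset 24 mm from the nearest pair of top edges, running from z = 0 to the bottom of the top.

B is a chair: 436×384 mm seat, 34 mm thick, top at z = 446 mm, on four 44 mm square corner legs flush with the seat edges. A 24 mm thick backrest slab spans the full seat width, extending 301 mm above the seat top, its back face flush with the seat's +y edge. Two armrests of 42×42 mm section run along each side from the seat's front edge to the front of the backrest, top faces 198 mm above the seat top and outer faces flush with the seat's x-edges; a 42×42 mm post under the front of each armrest stands on the seat at the front corner.

C is a picture frame with a 311×678 mm rectangular opening (x by z) and a uniform 64 mm border on every side. Frame depth is 32 mm along y. It is built from two vertical stiles running the full outside height and two horizontal rails spanning the gap between the stiles.

The chair is on the floor beside the table on its −x side. The picture frame is on top of the table.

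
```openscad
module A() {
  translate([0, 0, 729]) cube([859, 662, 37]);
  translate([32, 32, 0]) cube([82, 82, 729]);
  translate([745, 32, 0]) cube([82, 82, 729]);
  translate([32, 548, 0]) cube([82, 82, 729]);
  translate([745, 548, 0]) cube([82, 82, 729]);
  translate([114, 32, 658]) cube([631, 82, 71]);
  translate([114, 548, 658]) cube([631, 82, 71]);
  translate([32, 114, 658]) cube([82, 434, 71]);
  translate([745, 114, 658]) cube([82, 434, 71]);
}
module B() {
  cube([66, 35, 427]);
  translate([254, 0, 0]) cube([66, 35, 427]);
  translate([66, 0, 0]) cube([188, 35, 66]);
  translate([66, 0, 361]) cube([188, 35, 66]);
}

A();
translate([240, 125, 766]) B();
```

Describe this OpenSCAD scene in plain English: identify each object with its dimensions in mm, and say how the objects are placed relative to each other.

A is a table with a 859×662 mm rectangular top, 37 mm thick, top surface at z = 766 mm, supported by four 82×82 mm square legs, each inset 32 mm from the nearest pair of top edges, running from the floor. Four apron rails, 82 mm thick and 71 mm tall, run between adjacent legs with their top edges flush with the underside of the top and their outer faces flush with the legs' outer faces.

B is a picture frame with a 188×295 mm rectangular opening (x by z) and a uniform 66 mm border on every side. Frame depth is 35 mm along y. It is built from two vertical stiles running the full outside height and two horizontal rails spanning the gap between the stiles.

The picture frame is on top of the table.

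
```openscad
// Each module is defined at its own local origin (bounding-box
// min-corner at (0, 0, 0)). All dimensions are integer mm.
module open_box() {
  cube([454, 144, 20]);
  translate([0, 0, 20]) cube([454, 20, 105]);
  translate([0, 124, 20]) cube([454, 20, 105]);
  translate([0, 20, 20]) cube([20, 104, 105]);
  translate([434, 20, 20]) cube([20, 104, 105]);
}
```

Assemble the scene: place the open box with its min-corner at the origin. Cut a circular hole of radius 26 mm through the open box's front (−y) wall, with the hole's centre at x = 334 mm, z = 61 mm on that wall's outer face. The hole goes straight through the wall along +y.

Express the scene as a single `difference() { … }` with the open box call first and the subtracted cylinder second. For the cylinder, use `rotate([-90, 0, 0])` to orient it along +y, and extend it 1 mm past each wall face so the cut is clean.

difference() {
  open_box();
  translate([334, -1, 61]) rotate([-90, 0, 0]) cylinder(h = 22, r = 26);
}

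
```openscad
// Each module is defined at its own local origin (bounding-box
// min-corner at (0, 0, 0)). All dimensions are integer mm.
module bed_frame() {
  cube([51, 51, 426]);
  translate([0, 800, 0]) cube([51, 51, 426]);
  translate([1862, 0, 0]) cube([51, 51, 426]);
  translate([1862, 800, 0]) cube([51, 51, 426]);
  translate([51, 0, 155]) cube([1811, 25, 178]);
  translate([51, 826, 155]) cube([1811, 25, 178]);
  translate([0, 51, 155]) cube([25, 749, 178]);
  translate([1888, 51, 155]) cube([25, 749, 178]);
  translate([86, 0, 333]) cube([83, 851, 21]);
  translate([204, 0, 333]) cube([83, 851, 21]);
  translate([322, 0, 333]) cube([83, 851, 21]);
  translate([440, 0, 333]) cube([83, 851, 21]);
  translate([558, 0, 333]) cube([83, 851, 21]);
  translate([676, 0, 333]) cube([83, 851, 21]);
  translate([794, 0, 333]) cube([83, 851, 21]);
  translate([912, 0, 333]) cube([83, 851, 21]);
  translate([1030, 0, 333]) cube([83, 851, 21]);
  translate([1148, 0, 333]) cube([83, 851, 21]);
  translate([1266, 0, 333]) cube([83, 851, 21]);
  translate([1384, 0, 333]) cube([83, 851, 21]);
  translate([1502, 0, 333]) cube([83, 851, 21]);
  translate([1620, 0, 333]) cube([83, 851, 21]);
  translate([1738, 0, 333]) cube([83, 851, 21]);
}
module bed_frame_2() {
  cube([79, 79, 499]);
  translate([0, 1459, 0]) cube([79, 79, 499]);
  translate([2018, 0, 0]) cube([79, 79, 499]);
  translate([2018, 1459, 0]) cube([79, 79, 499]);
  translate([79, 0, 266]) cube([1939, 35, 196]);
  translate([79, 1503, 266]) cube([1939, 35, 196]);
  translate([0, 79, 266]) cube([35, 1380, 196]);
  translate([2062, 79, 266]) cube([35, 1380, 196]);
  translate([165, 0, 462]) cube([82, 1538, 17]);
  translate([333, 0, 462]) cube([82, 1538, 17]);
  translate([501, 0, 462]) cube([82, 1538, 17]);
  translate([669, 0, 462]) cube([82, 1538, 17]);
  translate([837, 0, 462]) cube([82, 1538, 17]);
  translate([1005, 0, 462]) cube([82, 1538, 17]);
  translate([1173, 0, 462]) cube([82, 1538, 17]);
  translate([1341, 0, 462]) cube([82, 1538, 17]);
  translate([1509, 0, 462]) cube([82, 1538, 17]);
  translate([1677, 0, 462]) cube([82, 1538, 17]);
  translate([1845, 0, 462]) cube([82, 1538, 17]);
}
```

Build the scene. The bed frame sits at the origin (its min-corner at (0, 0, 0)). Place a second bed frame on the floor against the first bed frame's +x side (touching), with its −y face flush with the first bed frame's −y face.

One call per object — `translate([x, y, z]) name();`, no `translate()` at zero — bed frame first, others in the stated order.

bed_frame();
translate([1913, 0, 0]) bed_frame_2();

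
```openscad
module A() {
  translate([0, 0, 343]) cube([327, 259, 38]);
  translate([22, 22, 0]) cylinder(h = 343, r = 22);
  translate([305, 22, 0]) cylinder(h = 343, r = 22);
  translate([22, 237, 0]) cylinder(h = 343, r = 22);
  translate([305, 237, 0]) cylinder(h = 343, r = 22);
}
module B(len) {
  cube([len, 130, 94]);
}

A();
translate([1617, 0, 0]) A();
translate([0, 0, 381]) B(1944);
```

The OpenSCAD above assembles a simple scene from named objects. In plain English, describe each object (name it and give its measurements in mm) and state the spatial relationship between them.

A is a four-legged stool. The seat is 327×259 mm, 38 mm thick, top at z = 381 mm. It stands on four round legs, each 44 mm in diameter, from z = 0 to the seat underside, each leg's axis is inset half a diameter from the nearest pair of seat edges (so the leg's bounding box is flush with the corner).

B is a rectangular beam 1944 mm long (x), 130 mm deep (y), 94 mm thick (z).

The beam spans the tops of two stools placed 1290 mm apart, resting at z = 381 mm.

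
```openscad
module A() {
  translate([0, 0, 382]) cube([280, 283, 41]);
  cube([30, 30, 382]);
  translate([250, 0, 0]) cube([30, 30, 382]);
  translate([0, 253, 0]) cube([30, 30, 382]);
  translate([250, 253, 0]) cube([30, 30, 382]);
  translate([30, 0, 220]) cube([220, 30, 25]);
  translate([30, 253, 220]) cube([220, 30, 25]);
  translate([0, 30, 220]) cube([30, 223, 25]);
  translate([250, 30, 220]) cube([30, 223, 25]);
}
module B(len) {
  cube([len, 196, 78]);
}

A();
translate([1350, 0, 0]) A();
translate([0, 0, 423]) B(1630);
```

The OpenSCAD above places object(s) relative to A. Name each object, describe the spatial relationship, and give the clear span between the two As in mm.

Second stool starts at x = 1350; first ends at x = 280; clear span = 1350 − 280 = 1070 mm.

A is a stool. B is a beam. A beam spans the tops of two stools. The clear span between the two stools is 1070 mm.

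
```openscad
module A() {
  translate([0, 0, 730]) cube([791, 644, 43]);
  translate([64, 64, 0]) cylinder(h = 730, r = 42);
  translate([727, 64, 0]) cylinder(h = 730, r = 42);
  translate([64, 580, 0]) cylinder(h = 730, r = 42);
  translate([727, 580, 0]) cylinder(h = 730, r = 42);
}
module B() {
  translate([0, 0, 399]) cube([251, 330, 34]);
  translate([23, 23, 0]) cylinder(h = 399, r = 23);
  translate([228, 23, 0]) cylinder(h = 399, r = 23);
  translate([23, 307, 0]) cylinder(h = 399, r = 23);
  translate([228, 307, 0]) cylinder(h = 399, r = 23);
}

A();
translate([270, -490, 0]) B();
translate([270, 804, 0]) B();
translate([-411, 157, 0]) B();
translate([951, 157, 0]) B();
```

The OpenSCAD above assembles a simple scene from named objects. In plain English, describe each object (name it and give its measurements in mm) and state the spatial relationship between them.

A is a rectangular dining table. The top is 791×644×43 mm with its upper surface at z = 773 mm. It stands on four round legs of 84 mm diameter, each leg's bounding box inset 22 mm from the nearest pair of top edges, running from the floor to the underside of the top.

B is a four-legged stool. The seat is 251×330 mm, 34 mm thick, top at z = 433 mm. It stands on four round legs, each 46 mm in diameter, from z = 0 to the seat underside, each leg's axis is inset half a diameter from the nearest pair of seat edges (so the leg's bounding box is flush with the corner).

Four stools sit around the table at the −y, +y, −x, +x sides.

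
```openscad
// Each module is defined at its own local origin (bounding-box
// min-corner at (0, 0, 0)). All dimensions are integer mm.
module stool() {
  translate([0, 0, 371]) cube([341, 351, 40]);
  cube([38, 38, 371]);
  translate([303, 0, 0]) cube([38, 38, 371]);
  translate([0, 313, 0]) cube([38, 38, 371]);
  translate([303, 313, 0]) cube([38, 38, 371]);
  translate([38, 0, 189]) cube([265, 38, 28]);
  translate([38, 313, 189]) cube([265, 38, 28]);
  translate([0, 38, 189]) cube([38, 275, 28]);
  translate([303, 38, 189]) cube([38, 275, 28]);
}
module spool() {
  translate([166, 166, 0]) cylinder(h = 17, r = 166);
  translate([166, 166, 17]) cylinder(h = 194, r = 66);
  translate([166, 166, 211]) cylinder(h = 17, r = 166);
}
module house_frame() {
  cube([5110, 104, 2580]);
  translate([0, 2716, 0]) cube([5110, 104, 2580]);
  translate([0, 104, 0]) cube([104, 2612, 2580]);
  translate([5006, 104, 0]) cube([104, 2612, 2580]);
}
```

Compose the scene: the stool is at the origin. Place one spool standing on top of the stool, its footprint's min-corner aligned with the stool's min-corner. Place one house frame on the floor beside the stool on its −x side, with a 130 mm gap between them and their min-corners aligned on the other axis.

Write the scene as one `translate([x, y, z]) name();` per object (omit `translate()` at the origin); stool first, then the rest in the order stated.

stool();
translate([0, 0, 411]) spool();
translate([-5240, 0, 0]) house_frame();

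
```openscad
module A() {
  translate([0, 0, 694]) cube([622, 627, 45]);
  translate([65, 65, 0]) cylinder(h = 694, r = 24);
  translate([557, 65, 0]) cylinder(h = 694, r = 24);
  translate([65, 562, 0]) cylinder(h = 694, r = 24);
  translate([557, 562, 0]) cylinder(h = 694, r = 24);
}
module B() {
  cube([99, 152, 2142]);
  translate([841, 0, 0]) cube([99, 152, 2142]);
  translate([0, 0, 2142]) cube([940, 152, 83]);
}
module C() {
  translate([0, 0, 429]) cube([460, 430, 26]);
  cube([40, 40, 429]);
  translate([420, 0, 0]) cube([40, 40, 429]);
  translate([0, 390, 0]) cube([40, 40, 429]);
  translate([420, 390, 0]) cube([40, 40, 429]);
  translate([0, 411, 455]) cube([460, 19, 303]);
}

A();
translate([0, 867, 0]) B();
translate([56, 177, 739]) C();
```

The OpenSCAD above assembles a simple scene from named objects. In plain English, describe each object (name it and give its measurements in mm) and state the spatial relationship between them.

A is a table with a 622×627 mm rectangular top, 45 mm thick, top surface at z = 739 mm, supported by four round legs of 48 mm diameter, each leg's bounding box inset 41 mm from the nearest pair of top edges, running from the floor.

B is a door frame. The clear opening is 742 mm wide and 2142 mm high. Two 99 mm wide jambs, 152 mm deep, stand either side of the opening from the floor to the top of the opening. A 83 mm thick head sits across the top of both jambs, spanning the full outside width of the frame.

C is a chair: 460×430 mm seat, 26 mm thick, top at z = 455 mm, on four 40 mm square corner legs flush with the seat edges. A 19 mm thick backrest slab spans the full seat width, extending 303 mm above the seat top, its back face flush with the seat's +y edge.

The door frame is on the floor beside the table on its +y side. The chair is on top of the table.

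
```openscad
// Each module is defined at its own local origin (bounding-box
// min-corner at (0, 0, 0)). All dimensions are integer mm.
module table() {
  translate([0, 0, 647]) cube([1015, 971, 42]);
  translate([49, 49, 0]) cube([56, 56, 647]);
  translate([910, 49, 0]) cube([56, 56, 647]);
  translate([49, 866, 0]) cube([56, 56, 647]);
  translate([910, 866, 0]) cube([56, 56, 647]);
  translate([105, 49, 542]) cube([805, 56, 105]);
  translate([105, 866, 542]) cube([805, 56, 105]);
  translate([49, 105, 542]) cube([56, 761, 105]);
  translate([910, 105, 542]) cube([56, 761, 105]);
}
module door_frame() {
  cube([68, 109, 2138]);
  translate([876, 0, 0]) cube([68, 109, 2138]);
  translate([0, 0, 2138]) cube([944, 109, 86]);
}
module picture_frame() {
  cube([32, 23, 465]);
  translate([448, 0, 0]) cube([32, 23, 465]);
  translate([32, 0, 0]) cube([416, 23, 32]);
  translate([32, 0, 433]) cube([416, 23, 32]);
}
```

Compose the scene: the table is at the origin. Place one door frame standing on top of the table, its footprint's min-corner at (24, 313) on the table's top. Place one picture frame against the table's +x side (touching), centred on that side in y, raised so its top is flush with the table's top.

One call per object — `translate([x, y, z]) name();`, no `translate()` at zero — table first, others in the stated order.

table();
translate([24, 313, 689]) door_frame();
translate([1015, 474, 224]) picture_frame();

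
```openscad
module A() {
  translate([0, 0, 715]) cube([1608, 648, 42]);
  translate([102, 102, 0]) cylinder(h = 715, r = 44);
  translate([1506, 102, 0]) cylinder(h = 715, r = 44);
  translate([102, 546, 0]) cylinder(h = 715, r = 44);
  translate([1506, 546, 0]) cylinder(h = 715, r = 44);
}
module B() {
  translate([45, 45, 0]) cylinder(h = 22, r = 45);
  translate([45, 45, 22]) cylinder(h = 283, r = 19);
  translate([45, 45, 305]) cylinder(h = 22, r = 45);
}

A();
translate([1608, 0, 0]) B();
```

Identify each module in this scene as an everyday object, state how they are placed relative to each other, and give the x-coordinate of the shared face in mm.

A is a table. B is a spool. The spool is against the table's +x side, with their −y faces flush. The x-coordinate of the shared face is 1608 mm.

The table's +x face and the spool's −x face are both at x = 1608 mm.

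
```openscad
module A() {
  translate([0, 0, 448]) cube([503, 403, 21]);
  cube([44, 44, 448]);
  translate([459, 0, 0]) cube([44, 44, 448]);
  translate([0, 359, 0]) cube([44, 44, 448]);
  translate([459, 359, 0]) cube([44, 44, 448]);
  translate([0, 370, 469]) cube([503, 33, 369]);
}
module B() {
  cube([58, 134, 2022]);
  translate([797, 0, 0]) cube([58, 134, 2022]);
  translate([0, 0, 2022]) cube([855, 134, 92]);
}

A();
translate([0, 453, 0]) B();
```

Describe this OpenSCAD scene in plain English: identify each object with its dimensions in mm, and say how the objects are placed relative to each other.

A is a chair: 503×403 mm seat, 21 mm thick, top at z = 469 mm, on four 44 mm square corner legs flush with the seat edges. A 33 mm thick backrest slab spans the full seat width, extending 369 mm above the seat top, its back face flush with the seat's +y edge.

B is a door frame. The clear opening is 739 mm wide and 2022 mm high. Two 58 mm wide jambs, 134 mm deep, stand either side of the opening from the floor to the top of the opening. A 92 mm thick head sits across the top of both jambs, spanning the full outside width of the frame.

The door frame is on the floor beside the chair on its +y side.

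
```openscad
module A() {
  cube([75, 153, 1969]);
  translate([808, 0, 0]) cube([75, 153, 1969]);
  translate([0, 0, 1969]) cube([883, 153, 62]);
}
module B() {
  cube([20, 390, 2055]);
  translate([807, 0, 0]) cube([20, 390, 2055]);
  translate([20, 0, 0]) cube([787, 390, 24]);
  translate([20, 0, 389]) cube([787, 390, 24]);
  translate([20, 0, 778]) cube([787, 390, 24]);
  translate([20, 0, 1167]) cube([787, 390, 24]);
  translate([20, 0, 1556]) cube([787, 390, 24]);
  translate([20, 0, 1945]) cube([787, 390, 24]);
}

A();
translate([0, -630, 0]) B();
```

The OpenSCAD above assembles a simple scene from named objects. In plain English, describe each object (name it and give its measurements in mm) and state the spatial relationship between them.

A is a door frame. The clear opening is 733 mm wide and 1969 mm high. Two 75 mm wide jambs, 153 mm deep, stand either side of the opening from the floor to the top of the opening. A 62 mm thick head sits across the top of both jambs, spanning the full outside width of the frame.

B is an open bookshelf. Two side panels, each 20 mm thick, 390 mm deep and 2055 mm tall, stand 827 mm apart (outside-to-outside). Between them sit 6 shelves, each 24 mm thick and 390 mm deep, spanning the full gap between the sides. The bottom shelf rests on the floor (its underside at z = 0) and the clear gap between one shelf's top and the next shelf's underside is 365 mm.

The bookshelf is on the floor beside the door frame on its −y side.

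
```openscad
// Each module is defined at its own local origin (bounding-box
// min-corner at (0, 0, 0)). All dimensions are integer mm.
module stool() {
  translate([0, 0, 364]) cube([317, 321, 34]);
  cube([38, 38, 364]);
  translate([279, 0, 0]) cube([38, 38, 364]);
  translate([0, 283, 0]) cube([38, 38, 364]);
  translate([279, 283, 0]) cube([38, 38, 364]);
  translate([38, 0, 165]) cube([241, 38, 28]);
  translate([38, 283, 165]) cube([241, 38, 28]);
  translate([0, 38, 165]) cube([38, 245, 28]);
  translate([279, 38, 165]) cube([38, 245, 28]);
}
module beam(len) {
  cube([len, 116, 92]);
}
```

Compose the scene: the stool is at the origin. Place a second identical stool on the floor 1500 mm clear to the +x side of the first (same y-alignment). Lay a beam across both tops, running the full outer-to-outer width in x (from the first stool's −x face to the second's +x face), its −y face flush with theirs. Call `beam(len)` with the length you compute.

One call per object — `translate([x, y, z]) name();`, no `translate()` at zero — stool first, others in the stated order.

stool();
translate([1817, 0, 0]) stool();
translate([0, 0, 398]) beam(2134);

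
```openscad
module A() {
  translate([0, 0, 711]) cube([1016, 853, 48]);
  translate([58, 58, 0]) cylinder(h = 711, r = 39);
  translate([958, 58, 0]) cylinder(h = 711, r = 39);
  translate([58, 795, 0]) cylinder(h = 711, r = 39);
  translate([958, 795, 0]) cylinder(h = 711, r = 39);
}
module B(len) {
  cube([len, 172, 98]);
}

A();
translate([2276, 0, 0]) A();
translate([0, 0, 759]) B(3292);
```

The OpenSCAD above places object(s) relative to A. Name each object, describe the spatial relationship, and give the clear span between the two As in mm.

A is a table. B is a beam. A beam spans the tops of two tables. The clear span between the two tables is 1260 mm.

Second table starts at x = 2276; first ends at x = 1016; clear span = 2276 − 1016 = 1260 mm.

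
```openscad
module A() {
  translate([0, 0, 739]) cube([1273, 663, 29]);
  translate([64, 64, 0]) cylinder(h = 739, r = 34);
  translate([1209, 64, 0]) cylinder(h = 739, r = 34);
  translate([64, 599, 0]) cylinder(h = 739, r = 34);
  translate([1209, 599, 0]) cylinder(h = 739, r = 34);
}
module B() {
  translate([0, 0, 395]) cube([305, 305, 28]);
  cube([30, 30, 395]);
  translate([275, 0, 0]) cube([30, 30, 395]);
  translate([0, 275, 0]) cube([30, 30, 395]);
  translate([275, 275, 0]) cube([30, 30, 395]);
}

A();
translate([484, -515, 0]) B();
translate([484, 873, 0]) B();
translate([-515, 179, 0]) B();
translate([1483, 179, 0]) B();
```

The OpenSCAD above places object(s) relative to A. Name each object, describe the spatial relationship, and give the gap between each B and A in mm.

A is a table. B is a stool. Four stools sit around the table at the −y, +y, −x, +x sides. The gap between each stool and the table is 210 mm.

Each stool's nearest face is 210 mm from the table's bounding box.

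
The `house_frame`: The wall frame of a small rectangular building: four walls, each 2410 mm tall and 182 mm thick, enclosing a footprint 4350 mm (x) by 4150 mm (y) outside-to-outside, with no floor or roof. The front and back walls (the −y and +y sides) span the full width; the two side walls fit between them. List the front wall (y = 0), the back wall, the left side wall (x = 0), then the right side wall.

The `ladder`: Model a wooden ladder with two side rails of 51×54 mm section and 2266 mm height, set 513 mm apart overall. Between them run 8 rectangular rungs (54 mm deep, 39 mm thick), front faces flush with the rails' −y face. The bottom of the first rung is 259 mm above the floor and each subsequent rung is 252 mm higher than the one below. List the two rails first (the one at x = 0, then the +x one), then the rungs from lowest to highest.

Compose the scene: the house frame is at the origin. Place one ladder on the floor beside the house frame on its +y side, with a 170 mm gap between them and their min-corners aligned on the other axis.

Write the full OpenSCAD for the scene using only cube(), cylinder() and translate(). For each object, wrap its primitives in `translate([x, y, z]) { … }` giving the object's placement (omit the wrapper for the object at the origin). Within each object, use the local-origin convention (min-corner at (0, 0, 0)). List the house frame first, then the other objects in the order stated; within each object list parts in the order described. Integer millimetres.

cube([4350, 182, 2410]);
translate([0, 3968, 0]) cube([4350, 182, 2410]);
translate([0, 182, 0]) cube([182, 3786, 2410]);
translate([4168, 182, 0]) cube([182, 3786, 2410]);
translate([0, 4320, 0]) {
  cube([51, 54, 2266]);
  translate([462, 0, 0]) cube([51, 54, 2266]);
  translate([51, 0, 259]) cube([411, 54, 39]);
  translate([51, 0, 511]) cube([411, 54, 39]);
  translate([51, 0, 763]) cube([411, 54, 39]);
  translate([51, 0, 1015]) cube([411, 54, 39]);
  translate([51, 0, 1267]) cube([411, 54, 39]);
  translate([51, 0, 1519]) cube([411, 54, 39]);
  translate([51, 0, 1771]) cube([411, 54, 39]);
  translate([51, 0, 2023]) cube([411, 54, 39]);
}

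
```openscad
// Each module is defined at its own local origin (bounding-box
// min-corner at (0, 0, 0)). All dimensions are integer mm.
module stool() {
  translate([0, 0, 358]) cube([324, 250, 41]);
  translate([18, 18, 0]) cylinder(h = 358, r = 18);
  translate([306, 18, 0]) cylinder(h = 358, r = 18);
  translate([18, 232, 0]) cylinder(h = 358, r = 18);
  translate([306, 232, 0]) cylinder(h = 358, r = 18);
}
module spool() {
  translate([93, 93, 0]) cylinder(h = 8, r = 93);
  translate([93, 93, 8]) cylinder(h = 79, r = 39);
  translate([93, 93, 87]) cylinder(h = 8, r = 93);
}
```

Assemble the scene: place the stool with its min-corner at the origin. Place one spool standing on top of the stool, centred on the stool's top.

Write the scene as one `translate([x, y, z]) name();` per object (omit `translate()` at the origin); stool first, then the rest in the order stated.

stool();
translate([69, 32, 399]) spool();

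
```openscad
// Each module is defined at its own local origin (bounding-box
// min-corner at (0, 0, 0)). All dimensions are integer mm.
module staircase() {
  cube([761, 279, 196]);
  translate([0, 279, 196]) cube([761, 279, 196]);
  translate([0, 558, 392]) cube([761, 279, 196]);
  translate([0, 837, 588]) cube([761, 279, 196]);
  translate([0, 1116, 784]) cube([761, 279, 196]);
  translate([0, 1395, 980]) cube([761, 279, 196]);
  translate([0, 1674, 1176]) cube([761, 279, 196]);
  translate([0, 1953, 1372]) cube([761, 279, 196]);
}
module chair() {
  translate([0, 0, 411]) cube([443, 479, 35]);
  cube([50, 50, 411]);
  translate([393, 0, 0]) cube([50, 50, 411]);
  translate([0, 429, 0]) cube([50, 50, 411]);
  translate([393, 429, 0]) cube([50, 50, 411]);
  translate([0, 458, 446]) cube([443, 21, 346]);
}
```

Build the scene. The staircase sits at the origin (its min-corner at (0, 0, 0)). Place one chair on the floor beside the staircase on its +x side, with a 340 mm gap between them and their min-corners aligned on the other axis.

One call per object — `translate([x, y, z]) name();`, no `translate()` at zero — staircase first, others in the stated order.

staircase();
translate([1101, 0, 0]) chair();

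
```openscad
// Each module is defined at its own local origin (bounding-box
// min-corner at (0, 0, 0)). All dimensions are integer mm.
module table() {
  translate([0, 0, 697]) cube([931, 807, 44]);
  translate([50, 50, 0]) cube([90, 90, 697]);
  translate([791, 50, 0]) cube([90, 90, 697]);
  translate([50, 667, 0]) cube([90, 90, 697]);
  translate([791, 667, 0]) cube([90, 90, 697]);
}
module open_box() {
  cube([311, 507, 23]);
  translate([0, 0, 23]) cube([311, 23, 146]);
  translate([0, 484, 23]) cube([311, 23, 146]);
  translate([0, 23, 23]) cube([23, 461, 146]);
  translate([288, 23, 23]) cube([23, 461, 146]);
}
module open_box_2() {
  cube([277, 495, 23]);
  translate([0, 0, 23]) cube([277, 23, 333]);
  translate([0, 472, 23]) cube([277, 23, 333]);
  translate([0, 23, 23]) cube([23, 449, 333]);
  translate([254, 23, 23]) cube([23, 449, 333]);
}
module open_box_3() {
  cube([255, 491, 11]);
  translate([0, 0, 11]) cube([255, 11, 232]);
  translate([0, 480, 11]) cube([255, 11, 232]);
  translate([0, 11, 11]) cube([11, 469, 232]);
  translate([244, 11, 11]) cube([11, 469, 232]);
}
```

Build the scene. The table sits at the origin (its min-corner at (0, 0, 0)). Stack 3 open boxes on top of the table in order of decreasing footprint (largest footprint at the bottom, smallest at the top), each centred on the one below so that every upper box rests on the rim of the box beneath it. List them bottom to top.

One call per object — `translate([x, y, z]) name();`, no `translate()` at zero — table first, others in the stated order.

table();
translate([310, 150, 741]) open_box();
translate([327, 156, 910]) open_box_2();
translate([338, 158, 1266]) open_box_3();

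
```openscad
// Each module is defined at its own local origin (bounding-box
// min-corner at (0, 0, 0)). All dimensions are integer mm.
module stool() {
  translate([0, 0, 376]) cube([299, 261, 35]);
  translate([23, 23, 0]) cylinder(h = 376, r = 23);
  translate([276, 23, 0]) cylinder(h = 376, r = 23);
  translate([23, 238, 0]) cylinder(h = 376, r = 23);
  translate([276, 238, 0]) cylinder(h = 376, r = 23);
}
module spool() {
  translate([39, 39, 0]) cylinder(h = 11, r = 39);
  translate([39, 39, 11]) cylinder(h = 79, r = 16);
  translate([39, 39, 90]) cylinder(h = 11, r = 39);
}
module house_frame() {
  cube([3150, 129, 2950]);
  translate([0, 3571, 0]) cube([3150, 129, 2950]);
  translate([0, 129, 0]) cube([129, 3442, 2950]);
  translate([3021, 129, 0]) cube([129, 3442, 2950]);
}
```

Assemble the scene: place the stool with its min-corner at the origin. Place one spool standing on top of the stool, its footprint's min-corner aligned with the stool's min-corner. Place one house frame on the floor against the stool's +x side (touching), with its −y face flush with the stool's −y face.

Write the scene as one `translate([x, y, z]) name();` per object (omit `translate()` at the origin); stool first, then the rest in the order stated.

stool();
translate([0, 0, 411]) spool();
translate([299, 0, 0]) house_frame();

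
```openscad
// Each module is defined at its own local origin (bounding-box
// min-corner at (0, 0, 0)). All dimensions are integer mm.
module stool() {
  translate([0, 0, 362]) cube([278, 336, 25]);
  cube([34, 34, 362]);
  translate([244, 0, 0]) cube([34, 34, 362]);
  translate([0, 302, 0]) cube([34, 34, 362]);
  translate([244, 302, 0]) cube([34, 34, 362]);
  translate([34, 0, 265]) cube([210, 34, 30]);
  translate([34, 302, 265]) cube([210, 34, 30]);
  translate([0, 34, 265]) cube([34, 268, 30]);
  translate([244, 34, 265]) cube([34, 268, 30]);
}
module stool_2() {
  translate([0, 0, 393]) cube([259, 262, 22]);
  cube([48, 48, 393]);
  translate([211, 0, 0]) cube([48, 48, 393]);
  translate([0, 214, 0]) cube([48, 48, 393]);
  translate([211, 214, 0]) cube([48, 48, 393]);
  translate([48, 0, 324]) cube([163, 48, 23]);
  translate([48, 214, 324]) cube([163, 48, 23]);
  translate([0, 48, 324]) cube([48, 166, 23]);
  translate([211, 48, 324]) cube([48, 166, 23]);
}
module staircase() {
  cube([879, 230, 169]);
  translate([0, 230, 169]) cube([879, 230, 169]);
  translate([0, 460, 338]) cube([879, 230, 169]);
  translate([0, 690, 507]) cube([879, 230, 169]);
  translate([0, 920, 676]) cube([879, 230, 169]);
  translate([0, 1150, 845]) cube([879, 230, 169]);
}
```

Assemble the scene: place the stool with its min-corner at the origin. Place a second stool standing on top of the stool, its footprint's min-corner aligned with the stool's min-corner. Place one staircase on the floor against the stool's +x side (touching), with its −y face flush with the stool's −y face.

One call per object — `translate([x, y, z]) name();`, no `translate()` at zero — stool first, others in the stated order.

stool();
translate([0, 0, 387]) stool_2();
translate([278, 0, 0]) staircase();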